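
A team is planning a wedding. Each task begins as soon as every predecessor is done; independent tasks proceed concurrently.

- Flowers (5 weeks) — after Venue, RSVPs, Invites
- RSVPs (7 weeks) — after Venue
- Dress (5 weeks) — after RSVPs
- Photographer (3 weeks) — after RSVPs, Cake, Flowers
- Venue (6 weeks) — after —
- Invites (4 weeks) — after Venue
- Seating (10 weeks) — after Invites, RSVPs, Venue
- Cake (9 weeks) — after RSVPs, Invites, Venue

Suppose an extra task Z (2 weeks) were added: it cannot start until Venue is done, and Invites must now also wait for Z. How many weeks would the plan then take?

Originally the plan takes 25 weeks.
With Z inserted, Invites now waits for max(Venue, Z).
New critical path: Venue→RSVPs→Cake→Photographer = 6+7+9+3 = 25 ⇒ 25 weeks.

25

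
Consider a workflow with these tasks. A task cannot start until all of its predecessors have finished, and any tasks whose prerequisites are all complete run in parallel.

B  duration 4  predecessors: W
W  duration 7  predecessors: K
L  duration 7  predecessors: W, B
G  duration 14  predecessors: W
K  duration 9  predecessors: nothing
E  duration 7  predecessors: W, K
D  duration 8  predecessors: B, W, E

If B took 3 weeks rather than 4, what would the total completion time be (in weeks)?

31

Critical path before the change: K→W→E→D = 9+7+7+8 = 31 giving 31 weeks.
The longest path through B is only 28 weeks, so B has float 3.
That remains the longest chain; total 31 weeks.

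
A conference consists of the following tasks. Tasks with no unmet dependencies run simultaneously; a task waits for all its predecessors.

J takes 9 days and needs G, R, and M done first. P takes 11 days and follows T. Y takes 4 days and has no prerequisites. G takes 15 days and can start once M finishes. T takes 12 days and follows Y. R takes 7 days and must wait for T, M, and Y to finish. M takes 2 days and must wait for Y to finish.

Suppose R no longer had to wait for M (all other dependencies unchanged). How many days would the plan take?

Before: longest chain Y→T→R→J = 4+12+7+9 = 32, finish 32.
Dropping M→R doesn't change R's earliest start (16); another predecessor still binds.
The longest chain is now Y→T→R→J = 4+12+7+9 = 32, so the plan takes 32 days.

32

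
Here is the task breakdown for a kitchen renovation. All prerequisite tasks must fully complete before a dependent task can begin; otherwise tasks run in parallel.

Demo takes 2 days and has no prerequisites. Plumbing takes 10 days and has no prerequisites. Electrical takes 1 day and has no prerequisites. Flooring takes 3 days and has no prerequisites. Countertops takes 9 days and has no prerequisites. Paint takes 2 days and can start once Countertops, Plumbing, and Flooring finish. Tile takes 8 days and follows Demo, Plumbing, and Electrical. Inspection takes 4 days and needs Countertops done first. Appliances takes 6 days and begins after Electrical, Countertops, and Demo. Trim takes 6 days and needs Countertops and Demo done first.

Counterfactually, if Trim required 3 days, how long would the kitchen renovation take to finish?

Baseline: Plumbing→Tile = 10+8 = 18 → 18 days.
The longest path through Trim is only 15 days, so Trim has float 3.
The critical path is still Plumbing→Tile; finish is now 18 days.

18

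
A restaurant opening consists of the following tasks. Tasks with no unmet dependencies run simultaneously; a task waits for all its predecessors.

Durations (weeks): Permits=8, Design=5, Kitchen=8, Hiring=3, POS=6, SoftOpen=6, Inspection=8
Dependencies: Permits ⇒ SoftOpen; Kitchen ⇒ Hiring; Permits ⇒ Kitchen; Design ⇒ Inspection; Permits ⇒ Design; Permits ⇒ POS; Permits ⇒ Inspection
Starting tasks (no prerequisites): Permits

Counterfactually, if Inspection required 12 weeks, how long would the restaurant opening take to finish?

25

Critical path before the change: Permits→Design→Inspection = 8+5+8 = 21 giving 21 weeks.
Inspection is on the critical path; changing it to 12 makes that path 25 weeks.
That remains the longest chain; total 25 weeks.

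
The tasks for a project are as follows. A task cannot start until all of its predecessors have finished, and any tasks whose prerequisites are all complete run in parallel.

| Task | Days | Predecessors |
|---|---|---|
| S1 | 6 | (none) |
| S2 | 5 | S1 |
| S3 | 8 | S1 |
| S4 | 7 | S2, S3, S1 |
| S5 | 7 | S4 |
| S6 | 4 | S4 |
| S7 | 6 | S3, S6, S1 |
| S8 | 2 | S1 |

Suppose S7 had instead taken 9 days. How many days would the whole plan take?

34

Critical path before the change: S1→S3→S4→S6→S7 = 6+8+7+4+6 = 31 giving 31 days.
Since S7 is critical, the +3 change carries straight to that chain (now 34 days).
That remains the longest chain; total 34 days.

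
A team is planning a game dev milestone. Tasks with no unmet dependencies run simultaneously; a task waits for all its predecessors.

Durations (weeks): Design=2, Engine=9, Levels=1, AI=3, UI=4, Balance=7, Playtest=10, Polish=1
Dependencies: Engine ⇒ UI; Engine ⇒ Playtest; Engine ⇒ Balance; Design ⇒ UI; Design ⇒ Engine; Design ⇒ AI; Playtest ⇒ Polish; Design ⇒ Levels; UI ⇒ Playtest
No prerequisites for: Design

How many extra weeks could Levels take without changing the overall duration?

23

The longest chain is Design→Engine→UI→Playtest→Polish = 2+9+4+10+1 = 26; overall finish 26 weeks.
Longest path through Levels: 3 weeks (earliest finish 3, latest finish 26).
So Levels can slip 26 − 3 = 23 weeks.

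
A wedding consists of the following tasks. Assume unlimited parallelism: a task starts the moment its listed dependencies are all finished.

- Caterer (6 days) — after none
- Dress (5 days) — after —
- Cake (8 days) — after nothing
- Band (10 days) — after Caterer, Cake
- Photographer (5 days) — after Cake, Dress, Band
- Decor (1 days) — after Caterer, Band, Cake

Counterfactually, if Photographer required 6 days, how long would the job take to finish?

24

Actual critical path: Cake→Band→Photographer = 8+10+5 = 23 ⇒ 23 days.
Photographer is on the critical path; changing it to 6 makes that path 24 days.
The critical path is still Cake→Band→Photographer; finish is now 24 days.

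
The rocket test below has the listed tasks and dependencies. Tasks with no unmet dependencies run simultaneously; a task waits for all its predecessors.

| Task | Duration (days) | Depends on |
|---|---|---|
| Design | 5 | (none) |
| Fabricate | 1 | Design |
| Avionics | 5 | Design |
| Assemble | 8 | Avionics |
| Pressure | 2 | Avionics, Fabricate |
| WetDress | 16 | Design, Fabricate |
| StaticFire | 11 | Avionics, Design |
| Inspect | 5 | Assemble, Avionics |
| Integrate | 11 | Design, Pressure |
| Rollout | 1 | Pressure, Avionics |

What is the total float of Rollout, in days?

10

Critical path: Design→Avionics→Assemble→Inspect = 5+5+8+5 = 23, so the finish is 23 days.
Longest path through Rollout: 13 days (earliest finish 13, latest finish 23).
So Rollout can slip 23 − 13 = 10 days.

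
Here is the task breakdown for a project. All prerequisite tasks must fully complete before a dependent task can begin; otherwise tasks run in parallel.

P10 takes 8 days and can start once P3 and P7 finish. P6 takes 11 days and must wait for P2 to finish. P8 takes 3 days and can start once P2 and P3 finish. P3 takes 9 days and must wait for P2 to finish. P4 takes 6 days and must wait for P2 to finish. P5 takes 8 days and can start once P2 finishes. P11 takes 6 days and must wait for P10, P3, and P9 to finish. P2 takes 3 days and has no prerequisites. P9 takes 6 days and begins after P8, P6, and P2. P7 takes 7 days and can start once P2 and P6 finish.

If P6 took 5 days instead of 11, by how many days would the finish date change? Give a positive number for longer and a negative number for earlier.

Actual critical path: P2→P6→P7→P10→P11 = 3+11+7+8+6 = 35 ⇒ 35 days.
P6 lies on that path, so at 5 days the path becomes 29 days.
The critical path is still P2→P6→P7→P10→P11; finish is now 29 days.
Change in finish: 29 − 35 = -6 days.

-6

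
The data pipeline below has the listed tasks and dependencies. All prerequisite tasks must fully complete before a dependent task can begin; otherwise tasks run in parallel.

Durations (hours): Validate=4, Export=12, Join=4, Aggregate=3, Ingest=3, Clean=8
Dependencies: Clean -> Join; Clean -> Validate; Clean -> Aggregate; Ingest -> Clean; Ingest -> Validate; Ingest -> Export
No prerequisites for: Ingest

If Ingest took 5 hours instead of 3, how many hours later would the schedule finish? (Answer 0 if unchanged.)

The binding path is Ingest→Clean→Validate = 3+8+4 = 15; finish at 15 hours.
Since Ingest is critical, the +2 change carries straight to that chain (now 17 hours).
No other chain overtakes it, so the finish is 17 hours.
Change in finish: 17 − 15 = +2 hours.

2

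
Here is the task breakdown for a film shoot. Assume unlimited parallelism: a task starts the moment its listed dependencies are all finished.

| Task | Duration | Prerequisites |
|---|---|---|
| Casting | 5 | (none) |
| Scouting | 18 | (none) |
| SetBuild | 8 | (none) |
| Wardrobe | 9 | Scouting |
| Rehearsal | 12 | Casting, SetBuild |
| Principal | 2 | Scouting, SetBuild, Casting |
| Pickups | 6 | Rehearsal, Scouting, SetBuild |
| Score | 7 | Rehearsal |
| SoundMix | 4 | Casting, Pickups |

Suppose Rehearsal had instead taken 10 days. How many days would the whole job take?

28

As given, the longest chain is SetBuild→Rehearsal→Pickups→SoundMix = 8+12+6+4 = 30, so the finish is 30 days.
Rehearsal is on the critical path; changing it to 10 makes that path 28 days.
Now Scouting→Pickups→SoundMix = 18+6+4 = 28 is longest, so the finish becomes 28 days.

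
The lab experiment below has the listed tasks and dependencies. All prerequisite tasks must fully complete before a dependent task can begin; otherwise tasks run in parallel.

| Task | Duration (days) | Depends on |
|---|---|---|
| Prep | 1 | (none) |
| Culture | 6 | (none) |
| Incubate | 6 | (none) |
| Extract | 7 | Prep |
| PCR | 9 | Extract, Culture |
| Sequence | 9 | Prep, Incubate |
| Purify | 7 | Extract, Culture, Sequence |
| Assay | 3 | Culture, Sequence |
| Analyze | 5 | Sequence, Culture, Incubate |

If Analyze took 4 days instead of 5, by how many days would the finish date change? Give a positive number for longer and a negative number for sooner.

As given, the longest chain is Incubate→Sequence→Purify = 6+9+7 = 22, so the finish is 22 days.
The longest path through Analyze is only 20 days, so Analyze has float 2.
The critical path is still Incubate→Sequence→Purify; finish is now 22 days.
Change in finish: 22 − 22 = +0 days.

0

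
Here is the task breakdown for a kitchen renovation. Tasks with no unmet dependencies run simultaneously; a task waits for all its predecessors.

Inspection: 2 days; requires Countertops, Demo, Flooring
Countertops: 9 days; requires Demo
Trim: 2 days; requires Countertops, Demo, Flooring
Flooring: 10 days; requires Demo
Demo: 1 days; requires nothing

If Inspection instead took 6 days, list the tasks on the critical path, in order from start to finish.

Demo, Flooring, Inspection

The binding path is Demo→Flooring→Inspection = 1+10+2 = 13; finish at 13 days.
Inspection is on the critical path; changing it to 6 makes that path 17 days.
The critical path is still Demo→Flooring→Inspection; finish is now 17 days.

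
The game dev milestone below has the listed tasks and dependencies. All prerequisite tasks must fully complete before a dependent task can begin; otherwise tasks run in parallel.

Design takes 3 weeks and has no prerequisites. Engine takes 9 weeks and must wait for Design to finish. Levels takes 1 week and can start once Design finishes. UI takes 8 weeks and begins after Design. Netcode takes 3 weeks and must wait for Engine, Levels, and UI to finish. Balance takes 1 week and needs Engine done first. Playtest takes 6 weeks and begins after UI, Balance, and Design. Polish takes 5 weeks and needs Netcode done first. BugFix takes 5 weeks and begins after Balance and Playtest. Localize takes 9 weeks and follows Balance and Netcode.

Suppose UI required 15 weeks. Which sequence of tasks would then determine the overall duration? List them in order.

Design, UI, Netcode, Localize

As given, the longest chain is Design→Engine→Netcode→Localize = 3+9+3+9 = 24, so the finish is 24 weeks.
The longest path through UI is only 23 weeks, so UI has float 1.
The binding chain switches to Design→UI→Netcode→Localize = 3+15+3+9 = 30; finish 30 weeks.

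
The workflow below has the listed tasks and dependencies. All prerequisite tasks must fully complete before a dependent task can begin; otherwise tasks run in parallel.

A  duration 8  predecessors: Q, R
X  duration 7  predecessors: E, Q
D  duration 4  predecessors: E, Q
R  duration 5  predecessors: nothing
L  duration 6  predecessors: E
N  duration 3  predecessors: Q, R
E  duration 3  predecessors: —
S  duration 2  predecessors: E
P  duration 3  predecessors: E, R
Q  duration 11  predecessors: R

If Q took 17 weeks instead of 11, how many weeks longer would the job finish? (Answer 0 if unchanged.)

6

The binding path is R→Q→A = 5+11+8 = 24; finish at 24 weeks.
Q lies on that path, so at 17 weeks the path becomes 30 weeks.
No other chain overtakes it, so the finish is 30 weeks.
Change in finish: 30 − 24 = +6 weeks.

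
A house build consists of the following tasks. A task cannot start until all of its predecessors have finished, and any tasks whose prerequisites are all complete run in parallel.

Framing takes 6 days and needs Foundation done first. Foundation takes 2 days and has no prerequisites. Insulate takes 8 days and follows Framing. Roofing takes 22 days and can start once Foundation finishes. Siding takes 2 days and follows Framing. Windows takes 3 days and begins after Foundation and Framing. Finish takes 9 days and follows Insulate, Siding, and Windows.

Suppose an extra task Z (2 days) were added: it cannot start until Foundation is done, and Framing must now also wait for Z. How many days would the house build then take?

Originally the house build takes 25 days.
With Z inserted, Framing now waits for max(Foundation, Z).
New critical path: Foundation→Z→Framing→Insulate→Finish = 2+2+6+8+9 = 27 ⇒ 27 days.

27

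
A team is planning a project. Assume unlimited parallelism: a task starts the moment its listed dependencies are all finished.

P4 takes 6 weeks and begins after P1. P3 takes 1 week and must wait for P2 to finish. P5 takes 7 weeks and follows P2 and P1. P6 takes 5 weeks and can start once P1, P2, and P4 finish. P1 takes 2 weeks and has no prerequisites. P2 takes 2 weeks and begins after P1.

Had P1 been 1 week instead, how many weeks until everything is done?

12

Critical path before the change: P1→P4→P6 = 2+6+5 = 13 giving 13 weeks.
P1 lies on that path, so at 1 week the path becomes 12 weeks.
That remains the longest chain; total 12 weeks.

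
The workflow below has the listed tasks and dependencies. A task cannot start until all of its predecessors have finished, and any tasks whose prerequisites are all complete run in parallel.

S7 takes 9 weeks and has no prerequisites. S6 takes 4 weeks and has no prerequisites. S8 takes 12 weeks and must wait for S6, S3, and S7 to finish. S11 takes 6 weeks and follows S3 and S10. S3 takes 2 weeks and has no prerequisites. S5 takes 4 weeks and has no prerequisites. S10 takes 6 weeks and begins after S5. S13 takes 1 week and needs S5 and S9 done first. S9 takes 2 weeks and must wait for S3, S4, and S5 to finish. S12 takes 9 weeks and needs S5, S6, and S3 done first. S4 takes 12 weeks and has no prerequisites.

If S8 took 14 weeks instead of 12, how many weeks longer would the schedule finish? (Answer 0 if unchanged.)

2

The binding path is S7→S8 = 9+12 = 21; finish at 21 weeks.
Since S8 is critical, the +2 change carries straight to that chain (now 23 weeks).
The critical path is still S7→S8; finish is now 23 weeks.
Change in finish: 23 − 21 = +2 weeks.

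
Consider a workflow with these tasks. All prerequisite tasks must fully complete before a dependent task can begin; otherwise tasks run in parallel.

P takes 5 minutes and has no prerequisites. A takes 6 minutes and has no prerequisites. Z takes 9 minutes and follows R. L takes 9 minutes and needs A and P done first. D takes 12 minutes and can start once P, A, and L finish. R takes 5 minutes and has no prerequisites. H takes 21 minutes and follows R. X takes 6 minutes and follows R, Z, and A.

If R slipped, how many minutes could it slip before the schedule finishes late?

A→L→D = 6+9+12 = 27 sets the makespan at 27 minutes.
Longest path through R: 26 minutes (earliest finish 5, latest finish 6).
Float = 27 − 26 = 1.

1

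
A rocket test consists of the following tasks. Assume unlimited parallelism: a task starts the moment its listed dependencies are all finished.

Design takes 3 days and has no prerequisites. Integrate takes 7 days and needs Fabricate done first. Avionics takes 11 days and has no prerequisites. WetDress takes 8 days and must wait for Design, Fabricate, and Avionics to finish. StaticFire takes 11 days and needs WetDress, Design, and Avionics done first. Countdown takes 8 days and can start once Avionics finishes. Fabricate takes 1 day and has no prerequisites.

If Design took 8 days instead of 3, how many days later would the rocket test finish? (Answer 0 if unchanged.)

0

As given, the longest chain is Avionics→WetDress→StaticFire = 11+8+11 = 30, so the finish is 30 days.
Design is off the critical path — its longest chain is 22 days, giving 8 of slack.
That remains the longest chain; total 30 days.
Change in finish: 30 − 30 = +0 days.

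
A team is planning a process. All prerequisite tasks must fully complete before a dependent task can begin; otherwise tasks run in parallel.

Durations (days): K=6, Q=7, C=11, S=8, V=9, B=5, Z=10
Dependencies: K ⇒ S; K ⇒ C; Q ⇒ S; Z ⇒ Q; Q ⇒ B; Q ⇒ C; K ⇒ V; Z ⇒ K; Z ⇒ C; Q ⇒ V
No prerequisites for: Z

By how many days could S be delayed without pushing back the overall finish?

3

The longest chain is Z→Q→C = 10+7+11 = 28; overall finish 28 days.
S finishes as early as 25 and must finish by 28.
So S can slip 28 − 25 = 3 days.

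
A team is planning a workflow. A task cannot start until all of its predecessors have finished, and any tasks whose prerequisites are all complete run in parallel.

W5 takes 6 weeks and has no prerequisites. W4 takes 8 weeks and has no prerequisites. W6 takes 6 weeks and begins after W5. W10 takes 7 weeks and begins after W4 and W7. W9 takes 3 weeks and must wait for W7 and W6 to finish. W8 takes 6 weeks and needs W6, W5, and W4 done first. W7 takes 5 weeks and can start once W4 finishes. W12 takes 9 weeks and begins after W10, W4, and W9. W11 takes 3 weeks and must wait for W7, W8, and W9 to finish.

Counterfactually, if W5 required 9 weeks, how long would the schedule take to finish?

The binding path is W4→W7→W10→W12 = 8+5+7+9 = 29; finish at 29 weeks.
W5 is off the critical path — its longest chain is 24 weeks, giving 5 of slack.
That remains the longest chain; total 29 weeks.

29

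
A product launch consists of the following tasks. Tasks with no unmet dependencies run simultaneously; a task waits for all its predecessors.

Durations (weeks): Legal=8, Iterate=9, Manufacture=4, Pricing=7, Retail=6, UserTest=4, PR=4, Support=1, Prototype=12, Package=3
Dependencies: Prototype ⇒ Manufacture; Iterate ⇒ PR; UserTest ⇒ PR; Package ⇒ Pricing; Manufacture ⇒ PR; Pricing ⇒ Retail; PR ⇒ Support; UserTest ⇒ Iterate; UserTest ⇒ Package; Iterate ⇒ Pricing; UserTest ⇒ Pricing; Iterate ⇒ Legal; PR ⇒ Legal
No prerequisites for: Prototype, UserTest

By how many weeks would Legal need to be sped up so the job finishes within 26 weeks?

2

Current finish: 28 weeks; target: 26.
Legal is on every critical path, so each week cut from Legal cuts the finish by one (this holds down to a finish of 26).
Need 28 − 26 = 2 weeks off Legal → Legal becomes 6 weeks, finish becomes 26.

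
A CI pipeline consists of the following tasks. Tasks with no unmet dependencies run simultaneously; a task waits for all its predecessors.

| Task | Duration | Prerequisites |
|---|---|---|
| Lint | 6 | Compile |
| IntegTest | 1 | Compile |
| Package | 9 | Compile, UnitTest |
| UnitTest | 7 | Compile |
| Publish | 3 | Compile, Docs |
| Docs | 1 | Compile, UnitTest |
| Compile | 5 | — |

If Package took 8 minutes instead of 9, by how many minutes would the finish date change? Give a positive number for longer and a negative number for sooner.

-1

Actual critical path: Compile→UnitTest→Package = 5+7+9 = 21 ⇒ 21 minutes.
Package is on the critical path; changing it to 8 makes that path 20 minutes.
That remains the longest chain; total 20 minutes.
Change in finish: 20 − 21 = -1 minutes.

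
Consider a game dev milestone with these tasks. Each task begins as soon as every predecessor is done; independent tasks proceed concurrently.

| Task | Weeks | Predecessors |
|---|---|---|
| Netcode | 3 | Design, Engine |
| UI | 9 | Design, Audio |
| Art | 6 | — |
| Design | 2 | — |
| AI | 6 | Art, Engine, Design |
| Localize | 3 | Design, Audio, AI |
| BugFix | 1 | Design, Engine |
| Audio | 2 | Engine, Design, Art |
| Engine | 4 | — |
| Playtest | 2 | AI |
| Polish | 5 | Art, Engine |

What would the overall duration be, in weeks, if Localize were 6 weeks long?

18

Baseline: Art→Audio→UI = 6+2+9 = 17 → 17 weeks.
Localize has 2 weeks of float (longest path through it is 15).
Now Art→AI→Localize = 6+6+6 = 18 is longest, so the finish becomes 18 weeks.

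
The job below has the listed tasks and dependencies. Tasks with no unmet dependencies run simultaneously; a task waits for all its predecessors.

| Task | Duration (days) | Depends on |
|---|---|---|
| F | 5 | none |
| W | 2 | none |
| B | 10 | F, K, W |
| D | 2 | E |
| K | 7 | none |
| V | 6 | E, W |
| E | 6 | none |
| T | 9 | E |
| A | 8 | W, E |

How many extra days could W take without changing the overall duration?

5

K→B = 7+10 = 17 sets the makespan at 17 days.
Longest path through W: 12 days (earliest finish 2, latest finish 7).
So W can slip 7 − 2 = 5 days.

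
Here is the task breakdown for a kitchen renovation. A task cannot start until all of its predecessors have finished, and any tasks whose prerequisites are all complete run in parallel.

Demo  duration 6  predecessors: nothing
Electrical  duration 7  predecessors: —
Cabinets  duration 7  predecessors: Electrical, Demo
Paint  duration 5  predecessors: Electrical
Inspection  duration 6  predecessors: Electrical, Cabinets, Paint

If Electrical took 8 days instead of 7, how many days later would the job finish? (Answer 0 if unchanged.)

1

Actual critical path: Electrical→Cabinets→Inspection = 7+7+6 = 20 ⇒ 20 days.
Electrical is on the critical path; changing it to 8 makes that path 21 days.
That remains the longest chain; total 21 days.
Change in finish: 21 − 20 = +1 days.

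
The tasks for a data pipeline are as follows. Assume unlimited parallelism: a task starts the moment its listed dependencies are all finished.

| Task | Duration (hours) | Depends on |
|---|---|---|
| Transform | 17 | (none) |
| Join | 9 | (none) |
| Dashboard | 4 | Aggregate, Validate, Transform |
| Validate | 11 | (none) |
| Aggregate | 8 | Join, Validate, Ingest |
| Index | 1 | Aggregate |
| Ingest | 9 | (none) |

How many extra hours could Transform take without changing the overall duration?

2

The longest chain is Validate→Aggregate→Dashboard = 11+8+4 = 23; overall finish 23 hours.
Longest path through Transform: 21 hours (earliest finish 17, latest finish 19).
Slack of Transform = 2 − 0 = 2 hours.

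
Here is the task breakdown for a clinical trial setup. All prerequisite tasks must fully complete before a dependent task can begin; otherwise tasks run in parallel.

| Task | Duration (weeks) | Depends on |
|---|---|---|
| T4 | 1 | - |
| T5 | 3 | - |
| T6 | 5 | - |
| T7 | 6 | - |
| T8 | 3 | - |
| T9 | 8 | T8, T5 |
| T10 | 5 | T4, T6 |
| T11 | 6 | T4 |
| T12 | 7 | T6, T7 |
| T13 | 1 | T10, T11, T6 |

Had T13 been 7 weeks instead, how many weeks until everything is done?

17

Baseline: T7→T12 = 6+7 = 13 → 13 weeks.
T13 is off the critical path — its longest chain is 11 weeks, giving 2 of slack.
New critical path: T6→T10→T13 = 5+5+7 = 17 ⇒ 17 weeks.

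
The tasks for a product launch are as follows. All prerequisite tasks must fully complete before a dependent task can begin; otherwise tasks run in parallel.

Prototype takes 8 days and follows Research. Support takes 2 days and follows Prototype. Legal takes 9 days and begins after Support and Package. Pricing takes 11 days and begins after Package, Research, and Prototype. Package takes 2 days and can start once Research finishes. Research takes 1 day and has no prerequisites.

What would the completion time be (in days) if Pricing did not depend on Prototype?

Original critical path: Research→Prototype→Pricing = 1+8+11 = 20 ⇒ 20 days.
Without Prototype→Pricing, Pricing's earliest start moves from 9 to 3.
After: Research→Prototype→Support→Legal = 1+8+2+9 = 20 → 20 days.

20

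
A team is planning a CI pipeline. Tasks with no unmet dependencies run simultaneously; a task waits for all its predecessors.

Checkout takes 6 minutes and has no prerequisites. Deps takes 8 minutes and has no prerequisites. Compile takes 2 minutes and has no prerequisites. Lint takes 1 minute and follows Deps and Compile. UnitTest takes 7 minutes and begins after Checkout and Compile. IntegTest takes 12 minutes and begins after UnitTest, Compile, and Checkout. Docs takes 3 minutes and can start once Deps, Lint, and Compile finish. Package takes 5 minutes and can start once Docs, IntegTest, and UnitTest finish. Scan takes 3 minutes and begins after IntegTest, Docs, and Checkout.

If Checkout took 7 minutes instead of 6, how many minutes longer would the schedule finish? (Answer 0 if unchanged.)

As given, the longest chain is Checkout→UnitTest→IntegTest→Package = 6+7+12+5 = 30, so the finish is 30 minutes.
Checkout is on the critical path; changing it to 7 makes that path 31 minutes.
No other chain overtakes it, so the finish is 31 minutes.
Change in finish: 31 − 30 = +1 minutes.

1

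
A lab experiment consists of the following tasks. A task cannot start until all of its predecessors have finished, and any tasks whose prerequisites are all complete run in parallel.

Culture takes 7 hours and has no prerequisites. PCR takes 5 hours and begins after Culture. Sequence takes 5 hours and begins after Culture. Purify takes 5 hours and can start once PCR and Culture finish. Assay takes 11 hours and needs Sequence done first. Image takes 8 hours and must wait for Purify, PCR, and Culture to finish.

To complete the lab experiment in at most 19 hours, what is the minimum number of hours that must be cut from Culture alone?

6

Current finish: 25 hours; target: 19.
Culture is on every critical path, so each hour cut from Culture cuts the finish by one (this holds down to a finish of 19).
Need 25 − 19 = 6 hours off Culture → Culture becomes 1 hour, finish becomes 19.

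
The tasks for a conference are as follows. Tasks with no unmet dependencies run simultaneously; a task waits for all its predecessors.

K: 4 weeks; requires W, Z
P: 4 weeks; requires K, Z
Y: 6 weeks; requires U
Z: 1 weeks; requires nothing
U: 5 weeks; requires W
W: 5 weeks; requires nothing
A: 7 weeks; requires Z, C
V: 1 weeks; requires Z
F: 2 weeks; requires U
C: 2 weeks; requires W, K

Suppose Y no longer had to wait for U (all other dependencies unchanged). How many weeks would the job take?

18

Original critical path: W→K→C→A = 5+4+2+7 = 18 ⇒ 18 weeks.
Without U→Y, Y's earliest start moves from 10 to 0.
The longest chain is now W→K→C→A = 5+4+2+7 = 18, so the job takes 18 weeks.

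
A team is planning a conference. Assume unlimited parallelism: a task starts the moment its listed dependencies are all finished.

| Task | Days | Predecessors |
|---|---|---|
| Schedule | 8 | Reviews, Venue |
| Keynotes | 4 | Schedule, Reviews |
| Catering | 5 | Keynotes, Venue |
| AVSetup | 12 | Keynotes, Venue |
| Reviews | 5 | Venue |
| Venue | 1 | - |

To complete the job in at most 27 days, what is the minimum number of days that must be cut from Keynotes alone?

Current finish: 30 days; target: 27.
Keynotes is on every critical path, so each day cut from Keynotes cuts the finish by one (this holds down to a finish of 27).
Need 30 − 27 = 3 days off Keynotes → Keynotes becomes 1 day, finish becomes 27.

3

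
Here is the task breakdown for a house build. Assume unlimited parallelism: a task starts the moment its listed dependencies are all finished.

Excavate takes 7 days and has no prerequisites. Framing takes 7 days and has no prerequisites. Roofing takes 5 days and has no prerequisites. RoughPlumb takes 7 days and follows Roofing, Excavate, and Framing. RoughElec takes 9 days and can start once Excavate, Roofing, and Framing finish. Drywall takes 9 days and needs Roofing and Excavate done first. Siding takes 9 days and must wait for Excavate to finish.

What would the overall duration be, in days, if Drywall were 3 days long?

16

The binding path is Excavate→Drywall = 7+9 = 16; finish at 16 days.
Drywall lies on that path, so at 3 days the path becomes 10 days.
Now Excavate→RoughElec = 7+9 = 16 is longest, so the finish becomes 16 days.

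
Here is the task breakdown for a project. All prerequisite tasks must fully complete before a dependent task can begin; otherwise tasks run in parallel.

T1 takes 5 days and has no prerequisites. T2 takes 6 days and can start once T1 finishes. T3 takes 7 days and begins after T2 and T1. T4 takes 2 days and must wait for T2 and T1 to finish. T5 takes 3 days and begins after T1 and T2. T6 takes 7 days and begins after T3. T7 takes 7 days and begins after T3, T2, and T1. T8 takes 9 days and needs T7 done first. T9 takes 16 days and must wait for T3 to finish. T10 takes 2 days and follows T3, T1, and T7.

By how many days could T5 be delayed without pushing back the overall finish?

20

T1→T2→T3→T7→T8 = 5+6+7+7+9 = 34 sets the makespan at 34 days.
Longest path through T5: 14 days (earliest finish 14, latest finish 34).
So T5 can slip 34 − 14 = 20 days.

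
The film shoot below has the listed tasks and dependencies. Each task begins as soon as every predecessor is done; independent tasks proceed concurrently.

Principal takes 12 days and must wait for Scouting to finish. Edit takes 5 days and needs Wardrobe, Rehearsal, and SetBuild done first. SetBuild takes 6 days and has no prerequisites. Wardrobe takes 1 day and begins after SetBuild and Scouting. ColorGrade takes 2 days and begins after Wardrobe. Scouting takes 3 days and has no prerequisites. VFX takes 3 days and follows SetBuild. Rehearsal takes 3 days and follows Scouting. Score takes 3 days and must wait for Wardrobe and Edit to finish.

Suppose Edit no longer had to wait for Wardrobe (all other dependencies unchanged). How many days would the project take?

Before: longest chain Scouting→Principal = 3+12 = 15, finish 15.
Without Wardrobe→Edit, Edit's earliest start moves from 7 to 6.
The longest chain is now Scouting→Principal = 3+12 = 15, so the project takes 15 days.

15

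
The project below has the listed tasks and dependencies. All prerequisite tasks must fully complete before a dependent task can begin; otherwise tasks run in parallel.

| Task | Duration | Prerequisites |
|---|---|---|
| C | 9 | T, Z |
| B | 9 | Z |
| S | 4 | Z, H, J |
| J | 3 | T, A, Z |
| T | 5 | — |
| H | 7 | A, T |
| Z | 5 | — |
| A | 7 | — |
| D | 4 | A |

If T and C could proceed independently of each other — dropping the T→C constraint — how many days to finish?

18

Before: longest chain A→H→S = 7+7+4 = 18, finish 18.
Dropping T→C doesn't change C's earliest start (5); another predecessor still binds.
New critical path: A→H→S = 7+7+4 = 18 ⇒ 18 days.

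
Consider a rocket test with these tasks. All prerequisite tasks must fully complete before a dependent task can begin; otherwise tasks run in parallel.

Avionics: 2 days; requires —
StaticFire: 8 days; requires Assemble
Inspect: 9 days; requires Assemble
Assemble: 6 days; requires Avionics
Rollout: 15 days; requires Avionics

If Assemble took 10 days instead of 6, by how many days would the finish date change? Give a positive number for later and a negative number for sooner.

Baseline: Avionics→Assemble→Inspect = 2+6+9 = 17 → 17 days.
Assemble lies on that path, so at 10 days the path becomes 21 days.
The critical path is still Avionics→Assemble→Inspect; finish is now 21 days.
Change in finish: 21 − 17 = +4 days.

4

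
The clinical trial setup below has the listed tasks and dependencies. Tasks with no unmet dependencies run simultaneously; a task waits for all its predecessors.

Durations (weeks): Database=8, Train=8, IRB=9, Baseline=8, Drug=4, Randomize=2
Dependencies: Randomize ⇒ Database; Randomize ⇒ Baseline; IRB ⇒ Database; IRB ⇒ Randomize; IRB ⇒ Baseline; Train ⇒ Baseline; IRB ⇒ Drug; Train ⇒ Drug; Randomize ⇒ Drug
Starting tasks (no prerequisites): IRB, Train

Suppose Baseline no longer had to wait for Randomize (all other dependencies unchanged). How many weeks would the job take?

Original critical path: IRB→Randomize→Baseline = 9+2+8 = 19 ⇒ 19 weeks.
Without Randomize→Baseline, Baseline's earliest start moves from 11 to 9.
After: IRB→Randomize→Database = 9+2+8 = 19 → 19 weeks.

19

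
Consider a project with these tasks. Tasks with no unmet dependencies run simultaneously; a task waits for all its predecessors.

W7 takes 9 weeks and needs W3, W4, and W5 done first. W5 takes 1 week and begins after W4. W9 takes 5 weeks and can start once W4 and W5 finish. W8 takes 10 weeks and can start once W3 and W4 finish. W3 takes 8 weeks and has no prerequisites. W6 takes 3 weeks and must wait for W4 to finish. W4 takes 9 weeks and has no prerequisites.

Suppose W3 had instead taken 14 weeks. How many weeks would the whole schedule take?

Baseline: W4→W5→W7 = 9+1+9 = 19 → 19 weeks.
W3 has 1 week of float (longest path through it is 18).
The binding chain switches to W3→W8 = 14+10 = 24; finish 24 weeks.

24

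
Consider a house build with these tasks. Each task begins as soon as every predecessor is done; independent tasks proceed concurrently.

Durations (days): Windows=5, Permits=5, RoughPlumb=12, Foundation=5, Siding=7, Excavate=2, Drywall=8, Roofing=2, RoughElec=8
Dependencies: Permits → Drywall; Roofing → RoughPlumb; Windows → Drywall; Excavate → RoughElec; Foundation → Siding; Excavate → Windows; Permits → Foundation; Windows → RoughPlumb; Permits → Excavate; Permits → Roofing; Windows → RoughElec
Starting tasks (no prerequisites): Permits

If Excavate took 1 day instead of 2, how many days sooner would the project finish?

As given, the longest chain is Permits→Excavate→Windows→RoughPlumb = 5+2+5+12 = 24, so the finish is 24 days.
Excavate lies on that path, so at 1 day the path becomes 23 days.
That remains the longest chain; total 23 days.
Change in finish: 23 − 24 = -1 days.

1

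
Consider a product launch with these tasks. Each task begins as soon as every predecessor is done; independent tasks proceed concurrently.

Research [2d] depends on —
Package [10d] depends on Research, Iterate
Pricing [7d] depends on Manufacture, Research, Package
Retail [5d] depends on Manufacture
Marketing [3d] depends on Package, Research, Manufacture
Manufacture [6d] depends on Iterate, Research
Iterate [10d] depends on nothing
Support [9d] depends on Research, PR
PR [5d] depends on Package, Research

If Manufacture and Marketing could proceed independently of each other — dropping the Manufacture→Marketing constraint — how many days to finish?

With the dependency in place, Iterate→Package→PR→Support = 10+10+5+9 = 34 sets the finish at 34 days.
Dropping Manufacture→Marketing doesn't change Marketing's earliest start (20); another predecessor still binds.
After: Iterate→Package→PR→Support = 10+10+5+9 = 34 → 34 days.

34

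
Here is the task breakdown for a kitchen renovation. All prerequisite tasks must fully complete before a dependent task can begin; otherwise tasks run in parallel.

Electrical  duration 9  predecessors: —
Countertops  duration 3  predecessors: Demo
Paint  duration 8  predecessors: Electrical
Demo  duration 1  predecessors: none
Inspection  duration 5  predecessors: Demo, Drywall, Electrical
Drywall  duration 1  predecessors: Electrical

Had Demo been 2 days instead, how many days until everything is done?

The binding path is Electrical→Paint = 9+8 = 17; finish at 17 days.
Demo is off the critical path — its longest chain is 6 days, giving 11 of slack.
No other chain overtakes it, so the finish is 17 days.

17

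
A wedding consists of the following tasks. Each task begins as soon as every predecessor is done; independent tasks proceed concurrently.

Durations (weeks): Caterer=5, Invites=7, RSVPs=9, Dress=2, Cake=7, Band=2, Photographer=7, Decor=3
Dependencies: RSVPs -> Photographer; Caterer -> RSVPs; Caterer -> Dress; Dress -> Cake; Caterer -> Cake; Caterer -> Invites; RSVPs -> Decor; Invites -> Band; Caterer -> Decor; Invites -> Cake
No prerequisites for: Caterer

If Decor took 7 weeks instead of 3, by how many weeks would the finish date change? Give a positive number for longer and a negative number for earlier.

The binding path is Caterer→RSVPs→Photographer = 5+9+7 = 21; finish at 21 weeks.
The longest path through Decor is only 17 weeks, so Decor has float 4.
The critical path is still Caterer→RSVPs→Photographer; finish is now 21 weeks.
Change in finish: 21 − 21 = +0 weeks.

0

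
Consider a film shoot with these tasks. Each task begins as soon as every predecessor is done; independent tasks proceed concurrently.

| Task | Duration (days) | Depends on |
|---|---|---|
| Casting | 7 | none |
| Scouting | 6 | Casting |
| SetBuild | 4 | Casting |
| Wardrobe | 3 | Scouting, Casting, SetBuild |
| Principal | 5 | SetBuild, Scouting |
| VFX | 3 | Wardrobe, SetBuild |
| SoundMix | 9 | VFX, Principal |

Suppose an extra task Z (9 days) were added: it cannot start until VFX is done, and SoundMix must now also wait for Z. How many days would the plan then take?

Originally the plan takes 28 days.
With Z inserted, SoundMix now waits for max(VFX, Principal, Z).
New critical path: Casting→Scouting→Wardrobe→VFX→Z→SoundMix = 7+6+3+3+9+9 = 37 ⇒ 37 days.

37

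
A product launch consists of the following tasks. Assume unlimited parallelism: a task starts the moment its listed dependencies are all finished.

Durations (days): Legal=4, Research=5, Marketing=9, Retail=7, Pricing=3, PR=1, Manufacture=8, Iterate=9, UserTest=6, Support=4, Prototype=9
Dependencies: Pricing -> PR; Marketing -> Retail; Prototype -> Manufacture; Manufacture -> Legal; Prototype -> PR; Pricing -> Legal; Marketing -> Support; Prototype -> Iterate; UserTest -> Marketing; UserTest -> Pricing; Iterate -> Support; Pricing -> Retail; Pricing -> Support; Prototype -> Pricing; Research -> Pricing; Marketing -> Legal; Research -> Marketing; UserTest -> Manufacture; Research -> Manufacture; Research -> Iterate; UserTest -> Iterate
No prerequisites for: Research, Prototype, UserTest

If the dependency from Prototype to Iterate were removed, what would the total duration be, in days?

Original critical path: Prototype→Iterate→Support = 9+9+4 = 22 ⇒ 22 days.
Without Prototype→Iterate, Iterate's earliest start moves from 9 to 6.
The longest chain is now UserTest→Marketing→Retail = 6+9+7 = 22, so the schedule takes 22 days.

22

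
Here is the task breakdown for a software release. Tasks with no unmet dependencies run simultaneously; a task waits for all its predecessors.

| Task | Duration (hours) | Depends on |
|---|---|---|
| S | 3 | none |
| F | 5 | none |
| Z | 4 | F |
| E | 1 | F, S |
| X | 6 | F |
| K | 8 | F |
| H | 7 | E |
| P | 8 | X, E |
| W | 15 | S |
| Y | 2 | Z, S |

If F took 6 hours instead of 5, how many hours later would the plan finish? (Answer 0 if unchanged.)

Actual critical path: F→X→P = 5+6+8 = 19 ⇒ 19 hours.
Since F is critical, the +1 change carries straight to that chain (now 20 hours).
The critical path is still F→X→P; finish is now 20 hours.
Change in finish: 20 − 19 = +1 hours.

1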